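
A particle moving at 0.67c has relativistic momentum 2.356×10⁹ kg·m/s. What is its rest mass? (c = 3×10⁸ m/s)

γ = 1/√(1 - 0.67²) = 1.347
v = 0.67 × 3×10⁸ = 2.010×10⁸ m/s
m = p/(γv) = 2.356×10⁹/(1.347 × 2.010×10⁸) = 8.702 kg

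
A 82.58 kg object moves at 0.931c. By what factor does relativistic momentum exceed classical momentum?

p_rel = γmv, p_class = mv
Ratio = γ = 1/√(1 - 0.931²) = 2.740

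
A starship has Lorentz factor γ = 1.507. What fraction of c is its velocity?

From γ = 1/√(1 - v²/c²):
1/γ² = 1/1.507² = 0.4403
v²/c² = 1 - 0.4403 = 0.5597
v/c = √(0.5597) = 0.7481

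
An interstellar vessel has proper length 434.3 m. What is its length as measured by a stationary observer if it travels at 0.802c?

Proper length L₀ = 434.3 m
γ = 1/√(1 - 0.802²) = 1.674
L = L₀/γ = 434.3/1.674 = 259.4 m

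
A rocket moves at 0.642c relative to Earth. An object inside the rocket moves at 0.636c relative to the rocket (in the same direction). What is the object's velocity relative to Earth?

u = (u' + v)/(1 + u'v/c²)
Numerator: 0.636 + 0.642 = 1.278
Denominator: 1 + 0.408312 = 1.408312
u = 1.278/1.408312 = 0.9075c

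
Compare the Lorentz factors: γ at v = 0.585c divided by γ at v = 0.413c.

γ₁ = 1/√(1 - 0.585²) = 1.233
γ₂ = 1/√(1 - 0.413²) = 1.098
γ₁/γ₂ = 1.233/1.098 = 1.123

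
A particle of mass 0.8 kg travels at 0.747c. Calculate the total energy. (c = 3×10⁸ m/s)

γ = 1/√(1 - 0.747²) = 1.504
mc² = 0.8 × (3×10⁸)² = 7.200×10¹⁶ J
E = γmc² = 1.504 × 7.200×10¹⁶ = 1.083×10¹⁷ J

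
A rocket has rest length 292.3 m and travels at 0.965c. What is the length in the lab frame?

Proper length L₀ = 292.3 m
γ = 1/√(1 - 0.965²) = 3.813
L = L₀/γ = 292.3/3.813 = 76.66 m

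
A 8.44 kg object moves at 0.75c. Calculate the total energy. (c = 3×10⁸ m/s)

γ = 1/√(1 - 0.75²) = 1.5119
mc² = 8.44 × (3×10⁸)² = 7.596×10¹⁷ J
E = γmc² = 1.5119 × 7.596×10¹⁷ = 1.148×10¹⁸ J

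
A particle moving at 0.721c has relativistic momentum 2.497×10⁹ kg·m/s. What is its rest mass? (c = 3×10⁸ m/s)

γ = 1/√(1 - 0.721²) = 1.44314
v = 0.721 × 3×10⁸ = 2.163×10⁸ m/s
m = p/(γv) = 2.497×10⁹/(1.44314 × 2.163×10⁸) = 7.999 kg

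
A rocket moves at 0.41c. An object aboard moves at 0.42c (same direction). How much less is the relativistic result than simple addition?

Classical: u' + v = 0.42 + 0.41 = 0.83c
Relativistic: u = (0.42 + 0.41)/(1 + 0.1722) = 0.83/1.1722 = 0.7081c
Difference: 0.83 - 0.7081 = 0.1219c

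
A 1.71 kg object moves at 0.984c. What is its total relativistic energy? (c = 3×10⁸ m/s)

γ = 1/√(1 - 0.984²) = 5.613
mc² = 1.71 × (3×10⁸)² = 1.539×10¹⁷ J
E = γmc² = 5.613 × 1.539×10¹⁷ = 8.638×10¹⁷ J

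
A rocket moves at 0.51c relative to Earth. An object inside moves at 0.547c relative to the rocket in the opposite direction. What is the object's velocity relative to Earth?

Object's velocity in rocket frame is u' = -0.547c
u = (u' + v)/(1 + u'v/c²) = (v - 0.547)/(1 - 0.547·v/c²)
Numerator: 0.51 - 0.547 = -0.037
Denominator: 1 - 0.27897 = 0.72103
u = -0.037/0.72103 = -0.05132c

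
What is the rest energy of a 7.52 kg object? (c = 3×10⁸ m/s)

c² = (3×10⁸)² = 9.000×10¹⁶ m²/s²
E₀ = mc² = 7.52 × 9.000×10¹⁶ = 6.768×10¹⁷ J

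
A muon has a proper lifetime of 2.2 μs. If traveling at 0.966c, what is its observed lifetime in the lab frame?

Proper lifetime τ₀ = 2.2 μs
γ = 1/√(1 - 0.966²) = 3.8678
τ = γτ₀ = 3.8678 × 2.2 μs = 8.509 μs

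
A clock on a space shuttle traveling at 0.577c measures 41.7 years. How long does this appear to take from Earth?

Proper time Δt₀ = 41.7 years
γ = 1/√(1 - 0.577²) = 1.2244
Δt = γΔt₀ = 1.2244 × 41.7 = 51.06 years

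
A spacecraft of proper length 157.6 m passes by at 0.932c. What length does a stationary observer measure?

Proper length L₀ = 157.6 m
γ = 1/√(1 - 0.932²) = 2.759
L = L₀/γ = 157.6/2.759 = 57.12 m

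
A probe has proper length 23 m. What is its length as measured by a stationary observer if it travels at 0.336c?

Proper length L₀ = 23 m
γ = 1/√(1 - 0.336²) = 1.062
L = L₀/γ = 23/1.062 = 21.66 m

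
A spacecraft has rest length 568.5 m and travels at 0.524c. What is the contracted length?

Proper length L₀ = 568.5 m
γ = 1/√(1 - 0.524²) = 1.174
L = L₀/γ = 568.5/1.174 = 484.2 m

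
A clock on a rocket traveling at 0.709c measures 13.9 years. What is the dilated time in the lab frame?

Proper time Δt₀ = 13.9 years
γ = 1/√(1 - 0.709²) = 1.418
Δt = γΔt₀ = 1.418 × 13.9 = 19.71 years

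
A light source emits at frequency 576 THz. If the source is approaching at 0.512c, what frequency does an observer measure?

β = v/c = 0.512
(1+β)/(1-β) = 1.512/0.488 = 3.098
Doppler factor = √(3.098) = 1.760
f_obs = 576 × 1.760 = 1014 THz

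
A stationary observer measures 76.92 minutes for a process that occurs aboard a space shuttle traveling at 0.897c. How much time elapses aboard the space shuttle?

Dilated time Δt = 76.92 minutes
γ = 1/√(1 - 0.897²) = 2.2623
Δt₀ = Δt/γ = 76.92/2.2623 = 34.00 minutes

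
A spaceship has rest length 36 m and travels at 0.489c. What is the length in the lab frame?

Proper length L₀ = 36 m
γ = 1/√(1 - 0.489²) = 1.1464
L = L₀/γ = 36/1.1464 = 31.40 m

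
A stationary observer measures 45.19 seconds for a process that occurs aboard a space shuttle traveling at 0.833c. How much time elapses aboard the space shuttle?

Dilated time Δt = 45.19 seconds
γ = 1/√(1 - 0.833²) = 1.8074
Δt₀ = Δt/γ = 45.19/1.8074 = 25.00 seconds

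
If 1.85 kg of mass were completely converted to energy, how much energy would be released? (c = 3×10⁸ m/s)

Using E = mc²:
c² = (3×10⁸)² = 9×10¹⁶ m²/s²
E = 1.85 × 9×10¹⁶ = 1.665×10¹⁷ J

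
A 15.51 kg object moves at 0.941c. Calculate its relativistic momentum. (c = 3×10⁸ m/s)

γ = 1/√(1 - 0.941²) = 2.955
v = 0.941 × 3×10⁸ = 2.823×10⁸ m/s
p = γmv = 2.955 × 15.51 × 2.823×10⁸ = 1.294×10¹⁰ kg·m/s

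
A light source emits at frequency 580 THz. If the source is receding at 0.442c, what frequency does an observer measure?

β = v/c = 0.442
(1-β)/(1+β) = 0.558/1.442 = 0.3870
Doppler factor = √(0.3870) = 0.6221
f_obs = 580 × 0.6221 = 360.8 THz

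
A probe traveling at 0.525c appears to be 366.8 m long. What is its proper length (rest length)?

Contracted length L = 366.8 m
γ = 1/√(1 - 0.525²) = 1.175
L₀ = γL = 1.175 × 366.8 = 431.0 m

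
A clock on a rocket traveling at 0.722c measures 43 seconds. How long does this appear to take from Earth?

Proper time Δt₀ = 43 seconds
γ = 1/√(1 - 0.722²) = 1.4453
Δt = γΔt₀ = 1.4453 × 43 = 62.15 seconds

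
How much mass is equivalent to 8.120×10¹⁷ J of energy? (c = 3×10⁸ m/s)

From E = mc², we get m = E/c²
c² = (3×10⁸)² = 9×10¹⁶ m²/s²
m = 8.120×10¹⁷ / 9×10¹⁶ = 9.022 kg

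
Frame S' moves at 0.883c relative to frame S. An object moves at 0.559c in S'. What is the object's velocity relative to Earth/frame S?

u = (u' + v)/(1 + u'v/c²)
Numerator: 0.559 + 0.883 = 1.442
Denominator: 1 + 0.493597 = 1.493597
u = 1.442/1.493597 = 0.9655c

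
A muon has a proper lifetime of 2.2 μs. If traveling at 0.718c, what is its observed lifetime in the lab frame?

Proper lifetime τ₀ = 2.2 μs
γ = 1/√(1 - 0.718²) = 1.437
τ = γτ₀ = 1.437 × 2.2 μs = 3.161 μs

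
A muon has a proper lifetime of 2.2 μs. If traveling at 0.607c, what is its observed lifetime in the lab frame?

Proper lifetime τ₀ = 2.2 μs
γ = 1/√(1 - 0.607²) = 1.258
τ = γτ₀ = 1.258 × 2.2 μs = 2.768 μs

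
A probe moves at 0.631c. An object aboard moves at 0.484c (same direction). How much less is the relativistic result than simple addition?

Classical: u' + v = 0.484 + 0.631 = 1.115c
Relativistic: u = (0.484 + 0.631)/(1 + 0.305404) = 1.115/1.305404 = 0.8541c
Difference: 1.115 - 0.8541 = 0.2609c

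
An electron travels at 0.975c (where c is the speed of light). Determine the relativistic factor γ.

v/c = 0.975, so (v/c)² = 0.950625
1 - (v/c)² = 0.049375
γ = 1/√(0.049375) = 4.500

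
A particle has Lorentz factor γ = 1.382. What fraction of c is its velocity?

From γ = 1/√(1 - v²/c²):
1/γ² = 1/1.382² = 0.5236
v²/c² = 1 - 0.5236 = 0.4764
v/c = √(0.4764) = 0.6902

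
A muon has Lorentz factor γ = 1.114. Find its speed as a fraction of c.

From γ = 1/√(1 - v²/c²):
1/γ² = 1/1.114² = 0.8058
v²/c² = 1 - 0.8058 = 0.1942
v/c = √(0.1942) = 0.4407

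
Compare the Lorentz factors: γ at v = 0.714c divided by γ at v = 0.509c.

γ₁ = 1/√(1 - 0.714²) = 1.428
γ₂ = 1/√(1 - 0.509²) = 1.162
γ₁/γ₂ = 1.428/1.162 = 1.229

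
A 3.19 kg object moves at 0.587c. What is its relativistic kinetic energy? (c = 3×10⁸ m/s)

γ = 1/√(1 - 0.587²) = 1.2352
γ - 1 = 0.2352
KE = (γ-1)mc² = 0.2352 × 3.19 × (3×10⁸)² = 6.753×10¹⁶ J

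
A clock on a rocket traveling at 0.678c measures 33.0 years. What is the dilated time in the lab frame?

Proper time Δt₀ = 33.0 years
γ = 1/√(1 - 0.678²) = 1.3604
Δt = γΔt₀ = 1.3604 × 33.0 = 44.89 years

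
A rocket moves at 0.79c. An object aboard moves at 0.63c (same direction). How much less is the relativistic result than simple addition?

Classical: u' + v = 0.63 + 0.79 = 1.42c
Relativistic: u = (0.63 + 0.79)/(1 + 0.4977) = 1.42/1.4977 = 0.9481c
Difference: 1.42 - 0.9481 = 0.4719c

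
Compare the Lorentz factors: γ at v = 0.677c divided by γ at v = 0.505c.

γ₁ = 1/√(1 - 0.677²) = 1.359
γ₂ = 1/√(1 - 0.505²) = 1.159
γ₁/γ₂ = 1.359/1.159 = 1.173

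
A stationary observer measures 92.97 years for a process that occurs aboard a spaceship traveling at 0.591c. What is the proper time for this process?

Dilated time Δt = 92.97 years
γ = 1/√(1 - 0.591²) = 1.23966
Δt₀ = Δt/γ = 92.97/1.23966 = 75.00 years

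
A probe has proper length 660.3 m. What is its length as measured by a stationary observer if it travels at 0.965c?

Proper length L₀ = 660.3 m
γ = 1/√(1 - 0.965²) = 3.813
L = L₀/γ = 660.3/3.813 = 173.2 m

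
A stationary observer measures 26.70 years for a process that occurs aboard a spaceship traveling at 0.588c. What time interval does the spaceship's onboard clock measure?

Dilated time Δt = 26.70 years
γ = 1/√(1 - 0.588²) = 1.236
Δt₀ = Δt/γ = 26.70/1.236 = 21.60 years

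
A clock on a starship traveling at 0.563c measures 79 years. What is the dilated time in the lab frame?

Proper time Δt₀ = 79 years
γ = 1/√(1 - 0.563²) = 1.210
Δt = γΔt₀ = 1.210 × 79 = 95.59 years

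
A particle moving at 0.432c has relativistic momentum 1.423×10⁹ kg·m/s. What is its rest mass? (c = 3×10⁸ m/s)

γ = 1/√(1 - 0.432²) = 1.1088
v = 0.432 × 3×10⁸ = 1.296×10⁸ m/s
m = p/(γv) = 1.423×10⁹/(1.1088 × 1.296×10⁸) = 9.903 kg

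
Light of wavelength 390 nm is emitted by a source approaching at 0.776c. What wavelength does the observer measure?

β = 0.776
Wavelength Doppler factor = √(0.224/1.776) = √(0.1261) = 0.3551
λ_obs = 390 × 0.3551 = 138.5 nm (blueshift)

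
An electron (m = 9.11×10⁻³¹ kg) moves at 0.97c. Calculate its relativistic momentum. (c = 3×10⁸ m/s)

γ = 1/√(1 - 0.97²) = 4.113
v = 0.97 × 3×10⁸ = 2.910×10⁸ m/s
p = γmv = 4.113 × 9.11×10⁻³¹ × 2.910×10⁸ = 1.090×10⁻²¹ kg·m/s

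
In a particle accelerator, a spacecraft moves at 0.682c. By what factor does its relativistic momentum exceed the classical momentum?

p_rel = γmv, p_class = mv
Ratio = γ = 1/√(1 - 0.682²)
= 1/√(0.534876) = 1.367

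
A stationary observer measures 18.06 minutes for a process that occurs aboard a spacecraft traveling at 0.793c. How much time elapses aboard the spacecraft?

Dilated time Δt = 18.06 minutes
γ = 1/√(1 - 0.793²) = 1.6414
Δt₀ = Δt/γ = 18.06/1.6414 = 11.00 minutes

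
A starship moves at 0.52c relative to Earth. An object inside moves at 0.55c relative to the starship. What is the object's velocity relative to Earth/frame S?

u = (u' + v)/(1 + u'v/c²)
Numerator: 0.55 + 0.52 = 1.07
Denominator: 1 + 0.286 = 1.286
u = 1.07/1.286 = 0.8320c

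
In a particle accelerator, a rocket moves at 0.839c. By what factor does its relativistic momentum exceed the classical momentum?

p_rel = γmv, p_class = mv
Ratio = γ = 1/√(1 - 0.839²)
= 1/√(0.296079) = 1.838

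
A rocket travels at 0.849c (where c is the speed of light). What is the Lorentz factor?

v/c = 0.849, so (v/c)² = 0.720801
1 - (v/c)² = 0.279199
γ = 1/√(0.279199) = 1.893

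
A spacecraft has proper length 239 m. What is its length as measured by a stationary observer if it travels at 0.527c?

Proper length L₀ = 239 m
γ = 1/√(1 - 0.527²) = 1.177
L = L₀/γ = 239/1.177 = 203.1 m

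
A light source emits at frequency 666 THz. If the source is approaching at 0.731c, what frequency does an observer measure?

β = v/c = 0.731
(1+β)/(1-β) = 1.731/0.269 = 6.435
Doppler factor = √(6.435) = 2.5367
f_obs = 666 × 2.5367 = 1689 THz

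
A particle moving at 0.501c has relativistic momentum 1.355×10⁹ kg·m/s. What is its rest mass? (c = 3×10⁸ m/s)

γ = 1/√(1 - 0.501²) = 1.1555
v = 0.501 × 3×10⁸ = 1.503×10⁸ m/s
m = p/(γv) = 1.355×10⁹/(1.1555 × 1.503×10⁸) = 7.802 kg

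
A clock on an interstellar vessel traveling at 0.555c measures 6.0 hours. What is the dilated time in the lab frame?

Proper time Δt₀ = 6.0 hours
γ = 1/√(1 - 0.555²) = 1.2021
Δt = γΔt₀ = 1.2021 × 6.0 = 7.213 hours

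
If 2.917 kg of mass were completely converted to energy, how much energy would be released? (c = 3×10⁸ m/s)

Using E = mc²:
c² = (3×10⁸)² = 9×10¹⁶ m²/s²
E = 2.917 × 9×10¹⁶ = 2.625×10¹⁷ J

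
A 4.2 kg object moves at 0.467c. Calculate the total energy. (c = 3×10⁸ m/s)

γ = 1/√(1 - 0.467²) = 1.131
mc² = 4.2 × (3×10⁸)² = 3.780×10¹⁷ J
E = γmc² = 1.131 × 3.780×10¹⁷ = 4.275×10¹⁷ J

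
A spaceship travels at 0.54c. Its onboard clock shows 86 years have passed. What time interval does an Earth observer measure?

Proper time Δt₀ = 86 years
γ = 1/√(1 - 0.54²) = 1.188
Δt = γΔt₀ = 1.188 × 86 = 102.2 years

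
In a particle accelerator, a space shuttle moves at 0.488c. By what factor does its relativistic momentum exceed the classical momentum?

p_rel = γmv, p_class = mv
Ratio = γ = 1/√(1 - 0.488²)
= 1/√(0.761856) = 1.146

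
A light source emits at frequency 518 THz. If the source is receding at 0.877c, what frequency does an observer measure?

β = v/c = 0.877
(1-β)/(1+β) = 0.123/1.877 = 0.06553
Doppler factor = √(0.06553) = 0.2560
f_obs = 518 × 0.2560 = 132.6 THz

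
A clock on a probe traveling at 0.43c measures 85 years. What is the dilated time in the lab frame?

Proper time Δt₀ = 85 years
γ = 1/√(1 - 0.43²) = 1.1076
Δt = γΔt₀ = 1.1076 × 85 = 94.15 years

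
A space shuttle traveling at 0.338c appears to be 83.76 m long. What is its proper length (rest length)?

Contracted length L = 83.76 m
γ = 1/√(1 - 0.338²) = 1.0625
L₀ = γL = 1.0625 × 83.76 = 89.00 m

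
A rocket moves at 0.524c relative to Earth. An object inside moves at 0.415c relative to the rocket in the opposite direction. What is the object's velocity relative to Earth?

Object's velocity in rocket frame is u' = -0.415c
u = (u' + v)/(1 + u'v/c²) = (v - 0.415)/(1 - 0.415·v/c²)
Numerator: 0.524 - 0.415 = 0.109
Denominator: 1 - 0.21746 = 0.78254
u = 0.109/0.78254 = 0.1393c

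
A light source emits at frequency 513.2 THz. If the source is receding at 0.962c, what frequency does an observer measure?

β = v/c = 0.962
(1-β)/(1+β) = 0.038/1.962 = 0.019368
Doppler factor = √(0.019368) = 0.13917
f_obs = 513.2 × 0.13917 = 71.42 THz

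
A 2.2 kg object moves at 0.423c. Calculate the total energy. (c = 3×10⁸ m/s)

γ = 1/√(1 - 0.423²) = 1.1036
mc² = 2.2 × (3×10⁸)² = 1.980×10¹⁷ J
E = γmc² = 1.1036 × 1.980×10¹⁷ = 2.185×10¹⁷ J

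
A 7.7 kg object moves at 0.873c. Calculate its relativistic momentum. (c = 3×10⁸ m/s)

γ = 1/√(1 - 0.873²) = 2.0504
v = 0.873 × 3×10⁸ = 2.619×10⁸ m/s
p = γmv = 2.0504 × 7.7 × 2.619×10⁸ = 4.135×10⁹ kg·m/s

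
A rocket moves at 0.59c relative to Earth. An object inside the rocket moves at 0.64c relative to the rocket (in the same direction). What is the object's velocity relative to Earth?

u = (u' + v)/(1 + u'v/c²)
Numerator: 0.64 + 0.59 = 1.23
Denominator: 1 + 0.3776 = 1.3776
u = 1.23/1.3776 = 0.8929c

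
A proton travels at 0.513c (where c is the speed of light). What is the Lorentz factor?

v/c = 0.513, so (v/c)² = 0.263169
1 - (v/c)² = 0.736831
γ = 1/√(0.736831) = 1.165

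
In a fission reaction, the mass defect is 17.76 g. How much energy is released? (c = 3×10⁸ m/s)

Convert mass defect: Δm = 17.76 g = 0.01776 kg
E = Δm·c² = 0.01776 × (3×10⁸)²
= 0.01776 × 9×10¹⁶ = 1.598×10¹⁵ J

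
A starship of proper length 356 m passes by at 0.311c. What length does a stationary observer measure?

Proper length L₀ = 356 m
γ = 1/√(1 - 0.311²) = 1.0522
L = L₀/γ = 356/1.0522 = 338.3 m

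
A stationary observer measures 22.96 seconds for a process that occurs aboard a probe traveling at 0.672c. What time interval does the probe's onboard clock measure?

Dilated time Δt = 22.96 seconds
γ = 1/√(1 - 0.672²) = 1.3503
Δt₀ = Δt/γ = 22.96/1.3503 = 17.00 seconds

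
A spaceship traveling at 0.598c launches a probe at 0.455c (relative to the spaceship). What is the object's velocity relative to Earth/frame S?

u = (u' + v)/(1 + u'v/c²)
Numerator: 0.455 + 0.598 = 1.053
Denominator: 1 + 0.27209 = 1.27209
u = 1.053/1.27209 = 0.8278c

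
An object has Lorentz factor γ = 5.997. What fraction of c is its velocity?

From γ = 1/√(1 - v²/c²):
1/γ² = 1/5.997² = 0.02781
v²/c² = 1 - 0.02781 = 0.9722
v/c = √(0.9722) = 0.9860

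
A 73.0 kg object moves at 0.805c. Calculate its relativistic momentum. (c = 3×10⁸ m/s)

γ = 1/√(1 - 0.805²) = 1.686
v = 0.805 × 3×10⁸ = 2.415×10⁸ m/s
p = γmv = 1.686 × 73.0 × 2.415×10⁸ = 2.972×10¹⁰ kg·m/s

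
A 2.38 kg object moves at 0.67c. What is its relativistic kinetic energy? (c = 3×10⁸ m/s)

γ = 1/√(1 - 0.67²) = 1.34705
γ - 1 = 0.34705
KE = (γ-1)mc² = 0.34705 × 2.38 × (3×10⁸)² = 7.434×10¹⁶ J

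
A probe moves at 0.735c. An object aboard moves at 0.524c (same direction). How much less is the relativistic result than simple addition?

Classical: u' + v = 0.524 + 0.735 = 1.259c
Relativistic: u = (0.524 + 0.735)/(1 + 0.38514) = 1.259/1.38514 = 0.9089c
Difference: 1.259 - 0.9089 = 0.3501c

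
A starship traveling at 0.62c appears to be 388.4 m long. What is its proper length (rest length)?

Contracted length L = 388.4 m
γ = 1/√(1 - 0.62²) = 1.2745
L₀ = γL = 1.2745 × 388.4 = 495.0 m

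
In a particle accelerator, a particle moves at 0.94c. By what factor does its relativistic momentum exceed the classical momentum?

p_rel = γmv, p_class = mv
Ratio = γ = 1/√(1 - 0.94²)
= 1/√(0.1164) = 2.931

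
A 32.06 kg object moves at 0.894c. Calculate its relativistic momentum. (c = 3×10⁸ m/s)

γ = 1/√(1 - 0.894²) = 2.232
v = 0.894 × 3×10⁸ = 2.682×10⁸ m/s
p = γmv = 2.232 × 32.06 × 2.682×10⁸ = 1.919×10¹⁰ kg·m/s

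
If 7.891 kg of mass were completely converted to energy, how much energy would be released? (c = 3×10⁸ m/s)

Using E = mc²:
c² = (3×10⁸)² = 9×10¹⁶ m²/s²
E = 7.891 × 9×10¹⁶ = 7.102×10¹⁷ J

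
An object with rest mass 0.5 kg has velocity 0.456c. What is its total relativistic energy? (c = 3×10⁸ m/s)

γ = 1/√(1 - 0.456²) = 1.1236
mc² = 0.5 × (3×10⁸)² = 4.500×10¹⁶ J
E = γmc² = 1.1236 × 4.500×10¹⁶ = 5.056×10¹⁶ J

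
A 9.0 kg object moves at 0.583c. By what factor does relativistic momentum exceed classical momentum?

p_rel = γmv, p_class = mv
Ratio = γ = 1/√(1 - 0.583²) = 1.231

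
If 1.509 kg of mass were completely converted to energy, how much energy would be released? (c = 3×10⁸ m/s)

Using E = mc²:
c² = (3×10⁸)² = 9×10¹⁶ m²/s²
E = 1.509 × 9×10¹⁶ = 1.358×10¹⁷ J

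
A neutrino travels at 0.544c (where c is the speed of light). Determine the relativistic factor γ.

v/c = 0.544, so (v/c)² = 0.295936
1 - (v/c)² = 0.704064
γ = 1/√(0.704064) = 1.192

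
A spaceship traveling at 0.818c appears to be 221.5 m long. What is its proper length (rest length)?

Contracted length L = 221.5 m
γ = 1/√(1 - 0.818²) = 1.7385
L₀ = γL = 1.7385 × 221.5 = 385.1 m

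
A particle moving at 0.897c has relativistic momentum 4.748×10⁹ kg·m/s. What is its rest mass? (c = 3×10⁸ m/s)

γ = 1/√(1 - 0.897²) = 2.2623
v = 0.897 × 3×10⁸ = 2.691×10⁸ m/s
m = p/(γv) = 4.748×10⁹/(2.2623 × 2.691×10⁸) = 7.799 kg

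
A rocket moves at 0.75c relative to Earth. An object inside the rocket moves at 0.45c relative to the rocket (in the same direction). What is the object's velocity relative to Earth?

u = (u' + v)/(1 + u'v/c²)
Numerator: 0.45 + 0.75 = 1.2
Denominator: 1 + 0.3375 = 1.3375
u = 1.2/1.3375 = 0.8972c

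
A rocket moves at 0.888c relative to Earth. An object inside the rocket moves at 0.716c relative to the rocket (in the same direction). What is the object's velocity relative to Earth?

u = (u' + v)/(1 + u'v/c²)
Numerator: 0.716 + 0.888 = 1.604
Denominator: 1 + 0.635808 = 1.635808
u = 1.604/1.635808 = 0.9806c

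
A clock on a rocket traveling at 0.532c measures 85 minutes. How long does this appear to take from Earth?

Proper time Δt₀ = 85 minutes
γ = 1/√(1 - 0.532²) = 1.181
Δt = γΔt₀ = 1.181 × 85 = 100.4 minutes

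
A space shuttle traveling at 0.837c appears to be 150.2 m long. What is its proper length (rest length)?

Contracted length L = 150.2 m
γ = 1/√(1 - 0.837²) = 1.8275
L₀ = γL = 1.8275 × 150.2 = 274.5 m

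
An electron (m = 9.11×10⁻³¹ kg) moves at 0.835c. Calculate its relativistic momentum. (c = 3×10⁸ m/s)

γ = 1/√(1 - 0.835²) = 1.8174
v = 0.835 × 3×10⁸ = 2.505×10⁸ m/s
p = γmv = 1.8174 × 9.11×10⁻³¹ × 2.505×10⁸ = 4.147×10⁻²² kg·m/s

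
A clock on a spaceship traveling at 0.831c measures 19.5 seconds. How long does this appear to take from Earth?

Proper time Δt₀ = 19.5 seconds
γ = 1/√(1 - 0.831²) = 1.79768
Δt = γΔt₀ = 1.79768 × 19.5 = 35.05 seconds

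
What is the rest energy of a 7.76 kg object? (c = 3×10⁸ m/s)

c² = (3×10⁸)² = 9.000×10¹⁶ m²/s²
E₀ = mc² = 7.76 × 9.000×10¹⁶ = 6.984×10¹⁷ J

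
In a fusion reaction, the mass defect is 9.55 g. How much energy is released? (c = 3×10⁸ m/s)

Convert mass defect: Δm = 9.55 g = 0.00955 kg
E = Δm·c² = 0.00955 × (3×10⁸)²
= 0.00955 × 9×10¹⁶ = 8.595×10¹⁴ J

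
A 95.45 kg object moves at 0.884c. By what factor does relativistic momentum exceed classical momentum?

p_rel = γmv, p_class = mv
Ratio = γ = 1/√(1 - 0.884²) = 2.139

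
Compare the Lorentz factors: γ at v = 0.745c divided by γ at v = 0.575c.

γ₁ = 1/√(1 - 0.745²) = 1.4991
γ₂ = 1/√(1 - 0.575²) = 1.2223
γ₁/γ₂ = 1.4991/1.2223 = 1.226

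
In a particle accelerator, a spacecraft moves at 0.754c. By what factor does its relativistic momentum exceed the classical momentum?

p_rel = γmv, p_class = mv
Ratio = γ = 1/√(1 - 0.754²)
= 1/√(0.431484) = 1.522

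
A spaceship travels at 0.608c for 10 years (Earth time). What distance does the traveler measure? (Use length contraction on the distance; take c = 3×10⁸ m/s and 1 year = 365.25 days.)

Earth distance: d = v × t = 0.608c × 10 yr = 5.7561×10¹⁶ m
γ = 1.2595
d' = d/γ = 5.7561×10¹⁶/1.2595 = 4.570×10¹⁶ m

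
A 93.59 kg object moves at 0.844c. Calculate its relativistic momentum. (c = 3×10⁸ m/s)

γ = 1/√(1 - 0.844²) = 1.8645
v = 0.844 × 3×10⁸ = 2.532×10⁸ m/s
p = γmv = 1.8645 × 93.59 × 2.532×10⁸ = 4.418×10¹⁰ kg·m/s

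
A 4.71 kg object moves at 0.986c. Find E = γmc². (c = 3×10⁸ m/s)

γ = 1/√(1 - 0.986²) = 5.997
mc² = 4.71 × (3×10⁸)² = 4.239×10¹⁷ J
E = γmc² = 5.997 × 4.239×10¹⁷ = 2.542×10¹⁸ J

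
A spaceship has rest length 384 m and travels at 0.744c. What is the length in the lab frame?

Proper length L₀ = 384 m
γ = 1/√(1 - 0.744²) = 1.4966
L = L₀/γ = 384/1.4966 = 256.6 m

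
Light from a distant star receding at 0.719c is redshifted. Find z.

β = 0.719
(1+β)/(1-β) = 1.719/0.281 = 6.117
√(6.117) = 2.473
z = 2.473 - 1 = 1.473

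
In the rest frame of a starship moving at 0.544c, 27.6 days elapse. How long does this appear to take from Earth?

Proper time Δt₀ = 27.6 days
γ = 1/√(1 - 0.544²) = 1.1918
Δt = γΔt₀ = 1.1918 × 27.6 = 32.89 days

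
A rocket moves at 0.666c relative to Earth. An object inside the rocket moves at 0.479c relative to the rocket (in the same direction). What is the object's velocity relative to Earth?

u = (u' + v)/(1 + u'v/c²)
Numerator: 0.479 + 0.666 = 1.145
Denominator: 1 + 0.319014 = 1.319014
u = 1.145/1.319014 = 0.8681c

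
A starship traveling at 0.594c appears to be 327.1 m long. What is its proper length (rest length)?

Contracted length L = 327.1 m
γ = 1/√(1 - 0.594²) = 1.243
L₀ = γL = 1.243 × 327.1 = 406.6 m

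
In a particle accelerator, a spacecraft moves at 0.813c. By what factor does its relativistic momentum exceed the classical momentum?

p_rel = γmv, p_class = mv
Ratio = γ = 1/√(1 - 0.813²)
= 1/√(0.339031) = 1.717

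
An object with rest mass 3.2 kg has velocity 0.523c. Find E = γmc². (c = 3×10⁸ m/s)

γ = 1/√(1 - 0.523²) = 1.1733
mc² = 3.2 × (3×10⁸)² = 2.880×10¹⁷ J
E = γmc² = 1.1733 × 2.880×10¹⁷ = 3.379×10¹⁷ J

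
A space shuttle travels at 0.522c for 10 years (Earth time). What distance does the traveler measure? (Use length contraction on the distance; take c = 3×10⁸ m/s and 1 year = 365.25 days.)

Earth distance: d = v × t = 0.522c × 10 yr = 4.9419×10¹⁶ m
γ = 1.1724
d' = d/γ = 4.9419×10¹⁶/1.1724 = 4.215×10¹⁶ m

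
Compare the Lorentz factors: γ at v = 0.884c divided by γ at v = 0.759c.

γ₁ = 1/√(1 - 0.884²) = 2.139
γ₂ = 1/√(1 - 0.759²) = 1.536
γ₁/γ₂ = 2.139/1.536 = 1.393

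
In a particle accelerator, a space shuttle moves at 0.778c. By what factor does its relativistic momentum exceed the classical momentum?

p_rel = γmv, p_class = mv
Ratio = γ = 1/√(1 - 0.778²)
= 1/√(0.394716) = 1.592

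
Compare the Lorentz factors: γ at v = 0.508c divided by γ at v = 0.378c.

γ₁ = 1/√(1 - 0.508²) = 1.161
γ₂ = 1/√(1 - 0.378²) = 1.080
γ₁/γ₂ = 1.161/1.080 = 1.075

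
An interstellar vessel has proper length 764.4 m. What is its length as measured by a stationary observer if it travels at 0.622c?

Proper length L₀ = 764.4 m
γ = 1/√(1 - 0.622²) = 1.2771
L = L₀/γ = 764.4/1.2771 = 598.5 m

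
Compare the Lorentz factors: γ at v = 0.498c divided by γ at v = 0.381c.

γ₁ = 1/√(1 - 0.498²) = 1.153
γ₂ = 1/√(1 - 0.381²) = 1.082
γ₁/γ₂ = 1.153/1.082 = 1.066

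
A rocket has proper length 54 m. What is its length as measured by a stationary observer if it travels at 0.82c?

Proper length L₀ = 54 m
γ = 1/√(1 - 0.82²) = 1.747
L = L₀/γ = 54/1.747 = 30.91 m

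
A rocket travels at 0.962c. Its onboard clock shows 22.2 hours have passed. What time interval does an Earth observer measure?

Proper time Δt₀ = 22.2 hours
γ = 1/√(1 - 0.962²) = 3.662
Δt = γΔt₀ = 3.662 × 22.2 = 81.30 hours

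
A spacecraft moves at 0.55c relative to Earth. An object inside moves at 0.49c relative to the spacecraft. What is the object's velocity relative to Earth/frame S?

u = (u' + v)/(1 + u'v/c²)
Numerator: 0.49 + 0.55 = 1.04
Denominator: 1 + 0.2695 = 1.2695
u = 1.04/1.2695 = 0.8192c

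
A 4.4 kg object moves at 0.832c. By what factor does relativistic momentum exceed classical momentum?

p_rel = γmv, p_class = mv
Ratio = γ = 1/√(1 - 0.832²) = 1.803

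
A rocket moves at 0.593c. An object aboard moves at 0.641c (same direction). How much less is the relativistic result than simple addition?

Classical: u' + v = 0.641 + 0.593 = 1.234c
Relativistic: u = (0.641 + 0.593)/(1 + 0.380113) = 1.234/1.380113 = 0.8941c
Difference: 1.234 - 0.8941 = 0.3399c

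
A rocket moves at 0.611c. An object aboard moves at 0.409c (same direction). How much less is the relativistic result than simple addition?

Classical: u' + v = 0.409 + 0.611 = 1.02c
Relativistic: u = (0.409 + 0.611)/(1 + 0.249899) = 1.02/1.249899 = 0.8161c
Difference: 1.02 - 0.8161 = 0.2039c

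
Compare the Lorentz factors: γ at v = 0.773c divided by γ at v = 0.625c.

γ₁ = 1/√(1 - 0.773²) = 1.576
γ₂ = 1/√(1 - 0.625²) = 1.281
γ₁/γ₂ = 1.576/1.281 = 1.230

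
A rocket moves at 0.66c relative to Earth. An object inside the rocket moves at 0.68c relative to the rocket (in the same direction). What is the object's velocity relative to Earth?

u = (u' + v)/(1 + u'v/c²)
Numerator: 0.68 + 0.66 = 1.34
Denominator: 1 + 0.4488 = 1.4488
u = 1.34/1.4488 = 0.9249c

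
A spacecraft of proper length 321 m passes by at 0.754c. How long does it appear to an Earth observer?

Proper length L₀ = 321 m
γ = 1/√(1 - 0.754²) = 1.522
L = L₀/γ = 321/1.522 = 210.9 m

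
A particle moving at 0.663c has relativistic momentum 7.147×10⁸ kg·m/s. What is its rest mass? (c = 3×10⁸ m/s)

γ = 1/√(1 - 0.663²) = 1.336
v = 0.663 × 3×10⁸ = 1.989×10⁸ m/s
m = p/(γv) = 7.147×10⁸/(1.336 × 1.989×10⁸) = 2.690 kg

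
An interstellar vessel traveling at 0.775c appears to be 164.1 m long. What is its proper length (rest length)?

Contracted length L = 164.1 m
γ = 1/√(1 - 0.775²) = 1.5824
L₀ = γL = 1.5824 × 164.1 = 259.7 m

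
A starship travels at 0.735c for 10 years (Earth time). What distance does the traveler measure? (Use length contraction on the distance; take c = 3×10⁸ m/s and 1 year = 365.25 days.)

Earth distance: d = v × t = 0.735c × 10 yr = 6.9585×10¹⁶ m
γ = 1.4748
d' = d/γ = 6.9585×10¹⁶/1.4748 = 4.718×10¹⁶ m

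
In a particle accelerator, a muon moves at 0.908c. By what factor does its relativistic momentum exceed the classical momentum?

p_rel = γmv, p_class = mv
Ratio = γ = 1/√(1 - 0.908²)
= 1/√(0.175536) = 2.387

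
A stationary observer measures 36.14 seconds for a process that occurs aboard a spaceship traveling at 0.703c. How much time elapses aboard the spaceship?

Dilated time Δt = 36.14 seconds
γ = 1/√(1 - 0.703²) = 1.406
Δt₀ = Δt/γ = 36.14/1.406 = 25.70 seconds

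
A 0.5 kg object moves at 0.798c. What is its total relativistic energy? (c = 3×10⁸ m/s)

γ = 1/√(1 - 0.798²) = 1.6593
mc² = 0.5 × (3×10⁸)² = 4.500×10¹⁶ J
E = γmc² = 1.6593 × 4.500×10¹⁶ = 7.467×10¹⁶ J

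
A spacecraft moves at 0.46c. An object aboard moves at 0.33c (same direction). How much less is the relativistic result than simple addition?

Classical: u' + v = 0.33 + 0.46 = 0.79c
Relativistic: u = (0.33 + 0.46)/(1 + 0.1518) = 0.79/1.1518 = 0.6859c
Difference: 0.79 - 0.6859 = 0.1041c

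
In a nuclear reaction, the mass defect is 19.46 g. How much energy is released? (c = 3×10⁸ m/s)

Convert mass defect: Δm = 19.46 g = 0.01946 kg
E = Δm·c² = 0.01946 × (3×10⁸)²
= 0.01946 × 9×10¹⁶ = 1.751×10¹⁵ J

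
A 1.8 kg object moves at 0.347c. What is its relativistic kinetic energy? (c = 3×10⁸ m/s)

γ = 1/√(1 - 0.347²) = 1.06625
γ - 1 = 0.06625
KE = (γ-1)mc² = 0.06625 × 1.8 × (3×10⁸)² = 1.073×10¹⁶ J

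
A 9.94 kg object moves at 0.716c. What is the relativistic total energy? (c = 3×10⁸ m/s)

γ = 1/√(1 - 0.716²) = 1.432
mc² = 9.94 × (3×10⁸)² = 8.946×10¹⁷ J
E = γmc² = 1.432 × 8.946×10¹⁷ = 1.281×10¹⁸ J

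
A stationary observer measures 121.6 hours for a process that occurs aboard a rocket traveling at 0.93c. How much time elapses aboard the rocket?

Dilated time Δt = 121.6 hours
γ = 1/√(1 - 0.93²) = 2.7206
Δt₀ = Δt/γ = 121.6/2.7206 = 44.70 hours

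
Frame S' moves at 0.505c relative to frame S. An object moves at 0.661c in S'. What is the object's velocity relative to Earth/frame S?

u = (u' + v)/(1 + u'v/c²)
Numerator: 0.661 + 0.505 = 1.166
Denominator: 1 + 0.333805 = 1.333805
u = 1.166/1.333805 = 0.8742c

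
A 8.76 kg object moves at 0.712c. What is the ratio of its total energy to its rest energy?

E = γmc², E₀ = mc²
E/E₀ = γ = 1/√(1 - 0.712²) = 1.424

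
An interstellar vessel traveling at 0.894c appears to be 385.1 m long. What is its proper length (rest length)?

Contracted length L = 385.1 m
γ = 1/√(1 - 0.894²) = 2.232
L₀ = γL = 2.232 × 385.1 = 859.5 m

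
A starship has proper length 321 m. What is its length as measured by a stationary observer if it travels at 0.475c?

Proper length L₀ = 321 m
γ = 1/√(1 - 0.475²) = 1.1364
L = L₀/γ = 321/1.1364 = 282.5 m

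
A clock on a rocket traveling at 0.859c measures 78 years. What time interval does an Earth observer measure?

Proper time Δt₀ = 78 years
γ = 1/√(1 - 0.859²) = 1.95322
Δt = γΔt₀ = 1.95322 × 78 = 152.4 years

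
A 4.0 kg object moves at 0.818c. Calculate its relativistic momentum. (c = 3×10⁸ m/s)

γ = 1/√(1 - 0.818²) = 1.738
v = 0.818 × 3×10⁸ = 2.454×10⁸ m/s
p = γmv = 1.738 × 4.0 × 2.454×10⁸ = 1.706×10⁹ kg·m/s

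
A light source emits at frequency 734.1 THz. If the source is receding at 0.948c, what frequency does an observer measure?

β = v/c = 0.948
(1-β)/(1+β) = 0.052/1.948 = 0.026694
Doppler factor = √(0.026694) = 0.16338
f_obs = 734.1 × 0.16338 = 119.9 THz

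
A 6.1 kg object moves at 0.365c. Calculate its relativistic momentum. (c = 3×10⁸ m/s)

γ = 1/√(1 - 0.365²) = 1.074
v = 0.365 × 3×10⁸ = 1.095×10⁸ m/s
p = γmv = 1.074 × 6.1 × 1.095×10⁸ = 7.174×10⁸ kg·m/s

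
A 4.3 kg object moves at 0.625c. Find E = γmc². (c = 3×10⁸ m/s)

γ = 1/√(1 - 0.625²) = 1.28103
mc² = 4.3 × (3×10⁸)² = 3.870×10¹⁷ J
E = γmc² = 1.28103 × 3.870×10¹⁷ = 4.958×10¹⁷ J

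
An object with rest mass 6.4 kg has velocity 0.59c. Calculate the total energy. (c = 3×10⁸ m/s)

γ = 1/√(1 - 0.59²) = 1.2385
mc² = 6.4 × (3×10⁸)² = 5.760×10¹⁷ J
E = γmc² = 1.2385 × 5.760×10¹⁷ = 7.134×10¹⁷ J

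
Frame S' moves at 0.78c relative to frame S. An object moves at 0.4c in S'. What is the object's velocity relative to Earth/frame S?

u = (u' + v)/(1 + u'v/c²)
Numerator: 0.4 + 0.78 = 1.18
Denominator: 1 + 0.312 = 1.312
u = 1.18/1.312 = 0.8994c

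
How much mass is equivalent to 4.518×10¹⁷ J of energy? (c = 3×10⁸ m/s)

From E = mc², we get m = E/c²
c² = (3×10⁸)² = 9×10¹⁶ m²/s²
m = 4.518×10¹⁷ / 9×10¹⁶ = 5.020 kg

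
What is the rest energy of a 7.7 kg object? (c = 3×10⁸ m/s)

c² = (3×10⁸)² = 9.000×10¹⁶ m²/s²
E₀ = mc² = 7.7 × 9.000×10¹⁶ = 6.930×10¹⁷ J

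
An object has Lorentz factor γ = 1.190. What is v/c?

From γ = 1/√(1 - v²/c²):
1/γ² = 1/1.190² = 0.70616
v²/c² = 1 - 0.70616 = 0.29384
v/c = √(0.29384) = 0.5421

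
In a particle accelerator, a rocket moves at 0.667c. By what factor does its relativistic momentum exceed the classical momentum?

p_rel = γmv, p_class = mv
Ratio = γ = 1/√(1 - 0.667²)
= 1/√(0.555111) = 1.342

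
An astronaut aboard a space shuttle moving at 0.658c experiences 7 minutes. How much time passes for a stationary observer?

Proper time Δt₀ = 7 minutes
γ = 1/√(1 - 0.658²) = 1.328
Δt = γΔt₀ = 1.328 × 7 = 9.296 minutes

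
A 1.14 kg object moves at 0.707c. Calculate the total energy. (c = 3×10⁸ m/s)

γ = 1/√(1 - 0.707²) = 1.414
mc² = 1.14 × (3×10⁸)² = 1.026×10¹⁷ J
E = γmc² = 1.414 × 1.026×10¹⁷ = 1.451×10¹⁷ J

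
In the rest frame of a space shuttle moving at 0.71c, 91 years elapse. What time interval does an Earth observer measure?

Proper time Δt₀ = 91 years
γ = 1/√(1 - 0.71²) = 1.420
Δt = γΔt₀ = 1.420 × 91 = 129.2 years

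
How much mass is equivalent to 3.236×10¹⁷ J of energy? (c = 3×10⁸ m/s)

From E = mc², we get m = E/c²
c² = (3×10⁸)² = 9×10¹⁶ m²/s²
m = 3.236×10¹⁷ / 9×10¹⁶ = 3.596 kg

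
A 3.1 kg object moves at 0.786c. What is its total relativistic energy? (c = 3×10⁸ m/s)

γ = 1/√(1 - 0.786²) = 1.6175
mc² = 3.1 × (3×10⁸)² = 2.790×10¹⁷ J
E = γmc² = 1.6175 × 2.790×10¹⁷ = 4.513×10¹⁷ J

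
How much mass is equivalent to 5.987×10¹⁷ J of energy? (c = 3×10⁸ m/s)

From E = mc², we get m = E/c²
c² = (3×10⁸)² = 9×10¹⁶ m²/s²
m = 5.987×10¹⁷ / 9×10¹⁶ = 6.652 kg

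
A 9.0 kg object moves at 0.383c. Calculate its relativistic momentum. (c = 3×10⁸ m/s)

γ = 1/√(1 - 0.383²) = 1.0825
v = 0.383 × 3×10⁸ = 1.149×10⁸ m/s
p = γmv = 1.0825 × 9.0 × 1.149×10⁸ = 1.119×10⁹ kg·m/s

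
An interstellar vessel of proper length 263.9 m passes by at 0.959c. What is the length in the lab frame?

Proper length L₀ = 263.9 m
γ = 1/√(1 - 0.959²) = 3.5285
L = L₀/γ = 263.9/3.5285 = 74.79 m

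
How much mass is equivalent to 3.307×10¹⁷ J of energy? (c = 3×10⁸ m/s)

From E = mc², we get m = E/c²
c² = (3×10⁸)² = 9×10¹⁶ m²/s²
m = 3.307×10¹⁷ / 9×10¹⁶ = 3.674 kg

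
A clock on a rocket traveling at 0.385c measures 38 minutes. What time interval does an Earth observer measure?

Proper time Δt₀ = 38 minutes
γ = 1/√(1 - 0.385²) = 1.0835
Δt = γΔt₀ = 1.0835 × 38 = 41.17 minutes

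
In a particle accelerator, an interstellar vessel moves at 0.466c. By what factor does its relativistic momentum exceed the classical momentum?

p_rel = γmv, p_class = mv
Ratio = γ = 1/√(1 - 0.466²)
= 1/√(0.782844) = 1.130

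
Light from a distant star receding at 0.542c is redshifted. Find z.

β = 0.542
(1+β)/(1-β) = 1.542/0.458 = 3.367
√(3.367) = 1.8349
z = 1.8349 - 1 = 0.8349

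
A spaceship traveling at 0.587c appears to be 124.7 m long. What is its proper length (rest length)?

Contracted length L = 124.7 m
γ = 1/√(1 - 0.587²) = 1.235
L₀ = γL = 1.235 × 124.7 = 154.0 m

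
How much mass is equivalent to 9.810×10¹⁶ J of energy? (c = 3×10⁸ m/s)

From E = mc², we get m = E/c²
c² = (3×10⁸)² = 9×10¹⁶ m²/s²
m = 9.810×10¹⁶ / 9×10¹⁶ = 1.090 kg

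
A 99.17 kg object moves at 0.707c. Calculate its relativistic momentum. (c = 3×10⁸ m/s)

γ = 1/√(1 - 0.707²) = 1.414
v = 0.707 × 3×10⁸ = 2.121×10⁸ m/s
p = γmv = 1.414 × 99.17 × 2.121×10⁸ = 2.974×10¹⁰ kg·m/s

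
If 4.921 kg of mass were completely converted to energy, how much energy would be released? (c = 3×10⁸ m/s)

Using E = mc²:
c² = (3×10⁸)² = 9×10¹⁶ m²/s²
E = 4.921 × 9×10¹⁶ = 4.429×10¹⁷ J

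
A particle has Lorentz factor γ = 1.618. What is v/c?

From γ = 1/√(1 - v²/c²):
1/γ² = 1/1.618² = 0.3820
v²/c² = 1 - 0.3820 = 0.6180
v/c = √(0.6180) = 0.7861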